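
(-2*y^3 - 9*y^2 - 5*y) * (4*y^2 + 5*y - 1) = -8*y^5 - 46*y^4 - 63*y^3 - 16*y^2 + 5*y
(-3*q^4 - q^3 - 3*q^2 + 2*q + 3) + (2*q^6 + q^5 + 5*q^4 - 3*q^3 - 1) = 2*q^6 + q^5 + 2*q^4 - 4*q^3 - 3*q^2 + 2*q + 2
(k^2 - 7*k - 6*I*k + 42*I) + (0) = k^2 - 7*k - 6*I*k + 42*I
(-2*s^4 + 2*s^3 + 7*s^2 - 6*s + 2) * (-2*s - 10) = 4*s^5 + 16*s^4 - 34*s^3 - 58*s^2 + 56*s - 20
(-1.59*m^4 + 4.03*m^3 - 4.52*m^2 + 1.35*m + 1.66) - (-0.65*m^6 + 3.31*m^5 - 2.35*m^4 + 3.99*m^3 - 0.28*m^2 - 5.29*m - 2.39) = 0.65*m^6 - 3.31*m^5 + 0.76*m^4 + 0.04*m^3 - 4.24*m^2 + 6.64*m + 4.05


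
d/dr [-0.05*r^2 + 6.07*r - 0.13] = 6.07 - 0.1*r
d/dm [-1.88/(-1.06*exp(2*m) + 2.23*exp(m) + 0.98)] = (4.1924 - 3.9856*exp(m))*exp(m)/(-1.06*exp(2*m) + 2.23*exp(m) + 0.98)^2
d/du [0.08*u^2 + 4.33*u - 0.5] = 0.16*u + 4.33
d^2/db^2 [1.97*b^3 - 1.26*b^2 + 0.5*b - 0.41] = 11.82*b - 2.52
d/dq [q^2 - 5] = 2*q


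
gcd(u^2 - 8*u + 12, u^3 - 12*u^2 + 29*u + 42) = u - 6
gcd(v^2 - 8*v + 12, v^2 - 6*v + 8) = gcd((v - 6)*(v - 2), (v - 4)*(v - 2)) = v - 2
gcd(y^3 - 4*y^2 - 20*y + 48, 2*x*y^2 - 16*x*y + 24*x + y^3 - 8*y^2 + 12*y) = y^2 - 8*y + 12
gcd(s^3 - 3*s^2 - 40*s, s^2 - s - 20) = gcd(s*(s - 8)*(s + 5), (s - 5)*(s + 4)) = 1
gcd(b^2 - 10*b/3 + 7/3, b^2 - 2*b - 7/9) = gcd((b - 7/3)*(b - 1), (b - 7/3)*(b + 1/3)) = b - 7/3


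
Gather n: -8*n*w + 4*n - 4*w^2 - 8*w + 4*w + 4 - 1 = n*(4 - 8*w) - 4*w^2 - 4*w + 3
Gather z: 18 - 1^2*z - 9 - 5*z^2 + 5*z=-5*z^2 + 4*z + 9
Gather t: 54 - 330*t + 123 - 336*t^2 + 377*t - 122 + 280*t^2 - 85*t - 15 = -56*t^2 - 38*t + 40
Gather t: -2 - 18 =-20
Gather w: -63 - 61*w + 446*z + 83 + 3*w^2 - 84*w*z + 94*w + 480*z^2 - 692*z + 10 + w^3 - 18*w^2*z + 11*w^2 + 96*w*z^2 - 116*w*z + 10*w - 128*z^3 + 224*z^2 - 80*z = w^3 + w^2*(14 - 18*z) + w*(96*z^2 - 200*z + 43) - 128*z^3 + 704*z^2 - 326*z + 30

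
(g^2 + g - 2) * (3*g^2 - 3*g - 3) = 3*g^4 - 12*g^2 + 3*g + 6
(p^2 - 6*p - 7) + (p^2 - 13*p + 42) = 2*p^2 - 19*p + 35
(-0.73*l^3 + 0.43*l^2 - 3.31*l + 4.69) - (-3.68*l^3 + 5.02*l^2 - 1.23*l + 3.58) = 2.95*l^3 - 4.59*l^2 - 2.08*l + 1.11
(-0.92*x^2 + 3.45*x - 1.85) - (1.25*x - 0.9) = -0.92*x^2 + 2.2*x - 0.95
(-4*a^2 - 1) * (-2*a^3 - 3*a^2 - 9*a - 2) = 8*a^5 + 12*a^4 + 38*a^3 + 11*a^2 + 9*a + 2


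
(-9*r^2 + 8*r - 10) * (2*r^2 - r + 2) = -18*r^4 + 25*r^3 - 46*r^2 + 26*r - 20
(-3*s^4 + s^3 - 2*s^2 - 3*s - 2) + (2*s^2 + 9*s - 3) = -3*s^4 + s^3 + 6*s - 5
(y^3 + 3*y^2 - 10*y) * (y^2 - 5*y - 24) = y^5 - 2*y^4 - 49*y^3 - 22*y^2 + 240*y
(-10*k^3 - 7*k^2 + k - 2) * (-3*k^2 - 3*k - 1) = 30*k^5 + 51*k^4 + 28*k^3 + 10*k^2 + 5*k + 2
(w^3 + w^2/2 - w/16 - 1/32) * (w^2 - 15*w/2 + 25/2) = w^5 - 7*w^4 + 139*w^3/16 + 107*w^2/16 - 35*w/64 - 25/64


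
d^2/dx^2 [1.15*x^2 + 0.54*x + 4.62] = 2.30000000000000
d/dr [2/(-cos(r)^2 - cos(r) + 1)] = -2*(2*cos(r) + 1)*sin(r)/(sin(r)^2 - cos(r))^2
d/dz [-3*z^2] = -6*z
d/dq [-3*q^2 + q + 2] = 1 - 6*q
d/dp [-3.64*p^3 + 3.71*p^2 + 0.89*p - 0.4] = -10.92*p^2 + 7.42*p + 0.89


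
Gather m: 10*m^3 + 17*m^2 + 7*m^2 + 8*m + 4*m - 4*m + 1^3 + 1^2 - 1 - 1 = 10*m^3 + 24*m^2 + 8*m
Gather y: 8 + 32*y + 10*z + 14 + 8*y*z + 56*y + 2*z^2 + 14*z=y*(8*z + 88) + 2*z^2 + 24*z + 22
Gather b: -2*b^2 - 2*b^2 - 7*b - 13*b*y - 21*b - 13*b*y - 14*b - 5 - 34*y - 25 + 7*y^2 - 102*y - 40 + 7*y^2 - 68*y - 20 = -4*b^2 + b*(-26*y - 42) + 14*y^2 - 204*y - 90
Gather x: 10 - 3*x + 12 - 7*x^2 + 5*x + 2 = -7*x^2 + 2*x + 24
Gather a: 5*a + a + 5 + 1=6*a + 6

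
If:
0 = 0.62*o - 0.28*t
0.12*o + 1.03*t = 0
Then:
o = 0.00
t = 0.00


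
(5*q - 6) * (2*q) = 10*q^2 - 12*q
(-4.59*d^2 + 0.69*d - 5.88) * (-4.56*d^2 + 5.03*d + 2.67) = 20.9304*d^4 - 26.2341*d^3 + 18.0282*d^2 - 27.7341*d - 15.6996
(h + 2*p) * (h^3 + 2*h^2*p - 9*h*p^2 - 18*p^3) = h^4 + 4*h^3*p - 5*h^2*p^2 - 36*h*p^3 - 36*p^4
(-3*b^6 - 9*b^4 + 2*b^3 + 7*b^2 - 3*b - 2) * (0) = 0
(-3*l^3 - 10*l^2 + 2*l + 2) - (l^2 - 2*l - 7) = -3*l^3 - 11*l^2 + 4*l + 9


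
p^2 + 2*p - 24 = (p - 4)*(p + 6)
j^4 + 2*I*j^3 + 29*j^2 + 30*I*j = j*(j - 5*I)*(j + I)*(j + 6*I)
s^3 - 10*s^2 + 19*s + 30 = (s - 6)*(s - 5)*(s + 1)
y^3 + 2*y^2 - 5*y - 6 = (y - 2)*(y + 1)*(y + 3)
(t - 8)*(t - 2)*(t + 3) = t^3 - 7*t^2 - 14*t + 48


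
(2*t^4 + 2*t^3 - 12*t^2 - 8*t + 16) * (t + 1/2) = 2*t^5 + 3*t^4 - 11*t^3 - 14*t^2 + 12*t + 8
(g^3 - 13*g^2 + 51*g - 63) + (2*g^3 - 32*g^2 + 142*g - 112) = 3*g^3 - 45*g^2 + 193*g - 175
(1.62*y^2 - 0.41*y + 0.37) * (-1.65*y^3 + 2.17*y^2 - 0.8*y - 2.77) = -2.673*y^5 + 4.1919*y^4 - 2.7962*y^3 - 3.3565*y^2 + 0.8397*y - 1.0249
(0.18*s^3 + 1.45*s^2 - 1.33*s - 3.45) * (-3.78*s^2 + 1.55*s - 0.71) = -0.6804*s^5 - 5.202*s^4 + 7.1471*s^3 + 9.95*s^2 - 4.4032*s + 2.4495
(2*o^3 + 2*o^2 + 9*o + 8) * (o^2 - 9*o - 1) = 2*o^5 - 16*o^4 - 11*o^3 - 75*o^2 - 81*o - 8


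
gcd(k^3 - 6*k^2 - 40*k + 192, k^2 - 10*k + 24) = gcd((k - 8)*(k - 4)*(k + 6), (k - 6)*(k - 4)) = k - 4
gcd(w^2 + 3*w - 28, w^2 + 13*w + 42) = w + 7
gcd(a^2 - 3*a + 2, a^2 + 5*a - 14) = a - 2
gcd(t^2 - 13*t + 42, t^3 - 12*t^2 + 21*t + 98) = t - 7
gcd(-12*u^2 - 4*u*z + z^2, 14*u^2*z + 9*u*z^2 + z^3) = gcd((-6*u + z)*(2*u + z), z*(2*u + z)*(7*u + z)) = 2*u + z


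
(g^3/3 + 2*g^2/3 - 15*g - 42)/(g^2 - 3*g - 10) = (-g^3 - 2*g^2 + 45*g + 126)/(3*(-g^2 + 3*g + 10))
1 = 1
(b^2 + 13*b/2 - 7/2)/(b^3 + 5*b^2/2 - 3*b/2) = (b + 7)/(b*(b + 3))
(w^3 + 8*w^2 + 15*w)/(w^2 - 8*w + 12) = w*(w^2 + 8*w + 15)/(w^2 - 8*w + 12)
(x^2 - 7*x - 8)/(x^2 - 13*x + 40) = (x + 1)/(x - 5)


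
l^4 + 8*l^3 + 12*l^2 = l^2*(l + 2)*(l + 6)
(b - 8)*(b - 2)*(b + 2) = b^3 - 8*b^2 - 4*b + 32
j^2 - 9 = (j - 3)*(j + 3)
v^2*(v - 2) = v^3 - 2*v^2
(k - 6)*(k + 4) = k^2 - 2*k - 24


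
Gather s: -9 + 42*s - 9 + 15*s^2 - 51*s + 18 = 15*s^2 - 9*s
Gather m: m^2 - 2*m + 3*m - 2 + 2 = m^2 + m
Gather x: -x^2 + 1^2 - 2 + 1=-x^2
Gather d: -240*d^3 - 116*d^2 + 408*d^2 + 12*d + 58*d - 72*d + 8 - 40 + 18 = -240*d^3 + 292*d^2 - 2*d - 14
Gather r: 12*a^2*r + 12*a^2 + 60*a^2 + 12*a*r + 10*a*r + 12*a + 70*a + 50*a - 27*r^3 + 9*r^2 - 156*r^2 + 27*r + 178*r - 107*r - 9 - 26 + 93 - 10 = 72*a^2 + 132*a - 27*r^3 - 147*r^2 + r*(12*a^2 + 22*a + 98) + 48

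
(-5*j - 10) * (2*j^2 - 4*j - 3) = -10*j^3 + 55*j + 30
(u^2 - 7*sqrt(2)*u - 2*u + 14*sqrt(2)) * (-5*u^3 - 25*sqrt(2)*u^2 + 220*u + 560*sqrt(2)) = -5*u^5 + 10*u^4 + 10*sqrt(2)*u^4 - 20*sqrt(2)*u^3 + 570*u^3 - 980*sqrt(2)*u^2 - 1140*u^2 - 7840*u + 1960*sqrt(2)*u + 15680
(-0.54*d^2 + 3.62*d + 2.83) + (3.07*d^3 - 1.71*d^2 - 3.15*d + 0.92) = 3.07*d^3 - 2.25*d^2 + 0.47*d + 3.75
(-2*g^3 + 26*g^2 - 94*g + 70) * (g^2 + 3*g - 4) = -2*g^5 + 20*g^4 - 8*g^3 - 316*g^2 + 586*g - 280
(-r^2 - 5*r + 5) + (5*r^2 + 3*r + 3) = 4*r^2 - 2*r + 8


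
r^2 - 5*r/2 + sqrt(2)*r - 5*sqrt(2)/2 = (r - 5/2)*(r + sqrt(2))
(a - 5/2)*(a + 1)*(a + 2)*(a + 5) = a^4 + 11*a^3/2 - 3*a^2 - 65*a/2 - 25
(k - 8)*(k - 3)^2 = k^3 - 14*k^2 + 57*k - 72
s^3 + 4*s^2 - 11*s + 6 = (s - 1)^2*(s + 6)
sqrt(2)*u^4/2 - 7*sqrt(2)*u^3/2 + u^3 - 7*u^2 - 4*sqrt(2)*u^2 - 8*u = u*(u - 8)*(u + sqrt(2))*(sqrt(2)*u/2 + sqrt(2)/2)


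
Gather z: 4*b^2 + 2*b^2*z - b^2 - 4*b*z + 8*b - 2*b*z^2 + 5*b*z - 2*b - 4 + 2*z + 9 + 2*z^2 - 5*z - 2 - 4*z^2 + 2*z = 3*b^2 + 6*b + z^2*(-2*b - 2) + z*(2*b^2 + b - 1) + 3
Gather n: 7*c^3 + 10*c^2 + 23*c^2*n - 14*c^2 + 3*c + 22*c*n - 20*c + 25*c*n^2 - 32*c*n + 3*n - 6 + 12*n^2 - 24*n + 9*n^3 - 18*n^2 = 7*c^3 - 4*c^2 - 17*c + 9*n^3 + n^2*(25*c - 6) + n*(23*c^2 - 10*c - 21) - 6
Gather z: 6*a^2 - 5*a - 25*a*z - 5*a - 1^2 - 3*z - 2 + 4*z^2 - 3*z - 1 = 6*a^2 - 10*a + 4*z^2 + z*(-25*a - 6) - 4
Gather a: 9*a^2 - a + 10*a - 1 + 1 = 9*a^2 + 9*a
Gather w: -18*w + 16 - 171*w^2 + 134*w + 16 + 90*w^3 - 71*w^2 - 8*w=90*w^3 - 242*w^2 + 108*w + 32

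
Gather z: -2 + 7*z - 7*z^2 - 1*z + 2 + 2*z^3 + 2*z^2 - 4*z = 2*z^3 - 5*z^2 + 2*z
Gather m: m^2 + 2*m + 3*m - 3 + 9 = m^2 + 5*m + 6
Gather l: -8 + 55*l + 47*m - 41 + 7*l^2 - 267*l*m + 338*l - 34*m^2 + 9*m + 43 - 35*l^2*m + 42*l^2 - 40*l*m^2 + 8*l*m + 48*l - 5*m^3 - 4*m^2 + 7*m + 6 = l^2*(49 - 35*m) + l*(-40*m^2 - 259*m + 441) - 5*m^3 - 38*m^2 + 63*m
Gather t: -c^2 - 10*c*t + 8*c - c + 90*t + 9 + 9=-c^2 + 7*c + t*(90 - 10*c) + 18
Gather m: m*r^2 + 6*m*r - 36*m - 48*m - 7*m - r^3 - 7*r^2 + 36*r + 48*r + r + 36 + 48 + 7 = m*(r^2 + 6*r - 91) - r^3 - 7*r^2 + 85*r + 91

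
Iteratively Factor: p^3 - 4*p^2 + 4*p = (p - 2)*(p^2 - 2*p) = (p - 2)^2*(p)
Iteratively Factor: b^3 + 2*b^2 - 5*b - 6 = (b + 3)*(b^2 - b - 2) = (b + 1)*(b + 3)*(b - 2)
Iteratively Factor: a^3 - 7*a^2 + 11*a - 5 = (a - 1)*(a^2 - 6*a + 5) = (a - 5)*(a - 1)*(a - 1)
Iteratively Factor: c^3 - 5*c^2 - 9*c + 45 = (c - 3)*(c^2 - 2*c - 15) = (c - 3)*(c + 3)*(c - 5)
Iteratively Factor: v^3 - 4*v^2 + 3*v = (v - 1)*(v^2 - 3*v) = v*(v - 1)*(v - 3)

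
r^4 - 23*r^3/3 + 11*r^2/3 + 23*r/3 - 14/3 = (r - 7)*(r - 1)*(r - 2/3)*(r + 1)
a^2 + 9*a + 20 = (a + 4)*(a + 5)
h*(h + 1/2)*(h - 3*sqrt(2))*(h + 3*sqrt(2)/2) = h^4 - 3*sqrt(2)*h^3/2 + h^3/2 - 9*h^2 - 3*sqrt(2)*h^2/4 - 9*h/2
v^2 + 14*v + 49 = (v + 7)^2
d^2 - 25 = (d - 5)*(d + 5)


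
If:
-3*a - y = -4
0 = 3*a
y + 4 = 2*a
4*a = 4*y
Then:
No Solution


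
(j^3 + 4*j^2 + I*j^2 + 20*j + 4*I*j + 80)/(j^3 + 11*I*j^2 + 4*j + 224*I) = (j^2 + j*(4 + 5*I) + 20*I)/(j^2 + 15*I*j - 56)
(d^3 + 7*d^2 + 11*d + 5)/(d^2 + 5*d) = d + 2 + 1/d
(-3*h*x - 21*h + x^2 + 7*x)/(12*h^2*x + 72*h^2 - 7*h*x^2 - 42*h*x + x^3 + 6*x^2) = (x + 7)/(-4*h*x - 24*h + x^2 + 6*x)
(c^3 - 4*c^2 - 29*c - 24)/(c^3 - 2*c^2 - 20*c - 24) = (-c^3 + 4*c^2 + 29*c + 24)/(-c^3 + 2*c^2 + 20*c + 24)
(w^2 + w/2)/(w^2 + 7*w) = (w + 1/2)/(w + 7)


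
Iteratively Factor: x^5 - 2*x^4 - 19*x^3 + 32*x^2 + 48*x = (x + 1)*(x^4 - 3*x^3 - 16*x^2 + 48*x) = (x + 1)*(x + 4)*(x^3 - 7*x^2 + 12*x) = (x - 3)*(x + 1)*(x + 4)*(x^2 - 4*x) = x*(x - 3)*(x + 1)*(x + 4)*(x - 4)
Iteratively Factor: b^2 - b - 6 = (b - 3)*(b + 2)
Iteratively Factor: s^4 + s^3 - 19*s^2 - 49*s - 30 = (s + 2)*(s^3 - s^2 - 17*s - 15) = (s - 5)*(s + 2)*(s^2 + 4*s + 3) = (s - 5)*(s + 2)*(s + 3)*(s + 1)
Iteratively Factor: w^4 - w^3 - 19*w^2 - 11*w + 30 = (w + 2)*(w^3 - 3*w^2 - 13*w + 15) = (w + 2)*(w + 3)*(w^2 - 6*w + 5) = (w - 1)*(w + 2)*(w + 3)*(w - 5)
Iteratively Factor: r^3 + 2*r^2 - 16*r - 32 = (r + 2)*(r^2 - 16) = (r - 4)*(r + 2)*(r + 4)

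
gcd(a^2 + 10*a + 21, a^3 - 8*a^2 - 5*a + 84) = a + 3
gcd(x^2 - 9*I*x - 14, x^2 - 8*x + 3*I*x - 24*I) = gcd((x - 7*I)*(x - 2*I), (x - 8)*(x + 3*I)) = 1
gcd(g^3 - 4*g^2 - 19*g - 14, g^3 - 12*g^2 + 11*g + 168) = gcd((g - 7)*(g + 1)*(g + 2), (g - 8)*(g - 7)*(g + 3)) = g - 7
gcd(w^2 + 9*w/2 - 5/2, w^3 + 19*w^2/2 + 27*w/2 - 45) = w + 5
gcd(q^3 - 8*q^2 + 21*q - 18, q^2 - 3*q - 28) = 1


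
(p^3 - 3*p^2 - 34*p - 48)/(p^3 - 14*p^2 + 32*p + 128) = (p + 3)/(p - 8)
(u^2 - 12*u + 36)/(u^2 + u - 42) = (u - 6)/(u + 7)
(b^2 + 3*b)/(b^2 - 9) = b/(b - 3)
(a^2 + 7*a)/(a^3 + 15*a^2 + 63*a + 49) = a/(a^2 + 8*a + 7)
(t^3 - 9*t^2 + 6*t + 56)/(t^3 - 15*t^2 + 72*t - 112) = (t + 2)/(t - 4)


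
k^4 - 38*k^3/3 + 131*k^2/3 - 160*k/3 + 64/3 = (k - 8)*(k - 8/3)*(k - 1)^2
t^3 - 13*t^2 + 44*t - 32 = (t - 8)*(t - 4)*(t - 1)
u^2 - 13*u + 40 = (u - 8)*(u - 5)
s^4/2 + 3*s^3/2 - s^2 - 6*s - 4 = (s/2 + 1)*(s - 2)*(s + 1)*(s + 2)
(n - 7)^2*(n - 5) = n^3 - 19*n^2 + 119*n - 245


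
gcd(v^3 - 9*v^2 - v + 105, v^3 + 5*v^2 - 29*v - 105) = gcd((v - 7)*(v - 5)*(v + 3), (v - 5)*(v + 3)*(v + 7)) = v^2 - 2*v - 15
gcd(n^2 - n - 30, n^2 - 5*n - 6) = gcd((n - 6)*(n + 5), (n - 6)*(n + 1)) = n - 6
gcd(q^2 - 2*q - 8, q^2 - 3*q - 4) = q - 4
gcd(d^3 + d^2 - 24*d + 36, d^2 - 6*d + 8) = d - 2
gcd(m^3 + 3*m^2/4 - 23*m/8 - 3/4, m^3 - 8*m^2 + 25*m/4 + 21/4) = m - 3/2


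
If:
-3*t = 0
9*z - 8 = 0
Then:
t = 0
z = 8/9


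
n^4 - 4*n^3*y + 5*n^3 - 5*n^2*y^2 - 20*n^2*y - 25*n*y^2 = n*(n + 5)*(n - 5*y)*(n + y)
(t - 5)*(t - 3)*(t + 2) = t^3 - 6*t^2 - t + 30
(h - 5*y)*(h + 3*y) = h^2 - 2*h*y - 15*y^2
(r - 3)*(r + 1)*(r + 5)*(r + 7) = r^4 + 10*r^3 + 8*r^2 - 106*r - 105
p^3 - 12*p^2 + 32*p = p*(p - 8)*(p - 4)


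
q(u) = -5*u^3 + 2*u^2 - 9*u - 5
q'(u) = -15*u^2 + 4*u - 9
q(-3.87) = 349.59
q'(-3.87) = -249.13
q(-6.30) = 1381.32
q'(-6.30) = -629.55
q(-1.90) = 53.62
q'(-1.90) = -70.75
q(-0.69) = 3.80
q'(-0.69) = -18.90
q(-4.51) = 534.94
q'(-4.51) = -332.14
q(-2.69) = 131.01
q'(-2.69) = -128.30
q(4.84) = -568.61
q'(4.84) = -341.02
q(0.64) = -11.25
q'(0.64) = -12.58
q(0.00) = -5.00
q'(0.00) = -9.00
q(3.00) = -149.00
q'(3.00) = -132.00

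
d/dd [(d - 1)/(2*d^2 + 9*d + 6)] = (2*d^2 + 9*d - (d - 1)*(4*d + 9) + 6)/(2*d^2 + 9*d + 6)^2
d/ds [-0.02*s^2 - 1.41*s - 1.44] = -0.04*s - 1.41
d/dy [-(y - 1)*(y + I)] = -2*y + 1 - I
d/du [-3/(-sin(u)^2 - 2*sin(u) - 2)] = -6*(sin(u) + 1)*cos(u)/(sin(u)^2 + 2*sin(u) + 2)^2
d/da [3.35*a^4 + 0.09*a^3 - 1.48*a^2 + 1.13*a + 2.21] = 13.4*a^3 + 0.27*a^2 - 2.96*a + 1.13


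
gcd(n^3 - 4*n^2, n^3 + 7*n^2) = n^2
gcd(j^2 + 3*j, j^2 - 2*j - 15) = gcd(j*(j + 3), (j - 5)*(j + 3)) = j + 3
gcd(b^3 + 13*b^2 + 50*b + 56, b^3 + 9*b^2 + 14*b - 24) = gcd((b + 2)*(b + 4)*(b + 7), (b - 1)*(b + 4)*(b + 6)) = b + 4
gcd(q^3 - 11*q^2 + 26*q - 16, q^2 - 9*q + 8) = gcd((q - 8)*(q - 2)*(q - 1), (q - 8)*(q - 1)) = q^2 - 9*q + 8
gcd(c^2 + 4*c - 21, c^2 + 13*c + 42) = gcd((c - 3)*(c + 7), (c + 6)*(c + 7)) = c + 7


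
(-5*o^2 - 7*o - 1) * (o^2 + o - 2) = -5*o^4 - 12*o^3 + 2*o^2 + 13*o + 2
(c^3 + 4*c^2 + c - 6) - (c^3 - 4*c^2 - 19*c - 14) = 8*c^2 + 20*c + 8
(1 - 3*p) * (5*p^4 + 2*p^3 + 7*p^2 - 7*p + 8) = -15*p^5 - p^4 - 19*p^3 + 28*p^2 - 31*p + 8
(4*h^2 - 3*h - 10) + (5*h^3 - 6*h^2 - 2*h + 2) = 5*h^3 - 2*h^2 - 5*h - 8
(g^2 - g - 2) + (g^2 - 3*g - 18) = 2*g^2 - 4*g - 20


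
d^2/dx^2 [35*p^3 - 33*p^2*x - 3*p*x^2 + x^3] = -6*p + 6*x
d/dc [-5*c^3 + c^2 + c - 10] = -15*c^2 + 2*c + 1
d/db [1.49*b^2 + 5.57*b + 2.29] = 2.98*b + 5.57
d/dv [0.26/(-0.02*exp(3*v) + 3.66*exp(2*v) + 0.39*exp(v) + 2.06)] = (0.0156*exp(2*v) - 1.9032*exp(v) - 0.1014)*exp(v)/(-0.02*exp(3*v) + 3.66*exp(2*v) + 0.39*exp(v) + 2.06)^2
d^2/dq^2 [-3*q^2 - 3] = -6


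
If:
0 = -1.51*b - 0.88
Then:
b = -0.58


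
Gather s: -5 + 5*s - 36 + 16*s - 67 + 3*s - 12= 24*s - 120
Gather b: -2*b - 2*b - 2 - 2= -4*b - 4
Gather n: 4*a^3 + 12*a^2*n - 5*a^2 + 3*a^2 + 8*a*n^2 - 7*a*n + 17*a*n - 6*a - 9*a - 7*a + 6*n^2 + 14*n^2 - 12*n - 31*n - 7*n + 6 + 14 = 4*a^3 - 2*a^2 - 22*a + n^2*(8*a + 20) + n*(12*a^2 + 10*a - 50) + 20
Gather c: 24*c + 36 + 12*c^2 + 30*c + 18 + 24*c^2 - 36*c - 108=36*c^2 + 18*c - 54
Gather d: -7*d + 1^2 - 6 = -7*d - 5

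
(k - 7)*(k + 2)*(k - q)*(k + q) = k^4 - 5*k^3 - k^2*q^2 - 14*k^2 + 5*k*q^2 + 14*q^2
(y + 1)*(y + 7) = y^2 + 8*y + 7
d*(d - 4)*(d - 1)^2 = d^4 - 6*d^3 + 9*d^2 - 4*d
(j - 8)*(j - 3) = j^2 - 11*j + 24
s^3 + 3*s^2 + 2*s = s*(s + 1)*(s + 2)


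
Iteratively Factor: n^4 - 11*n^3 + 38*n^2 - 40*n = (n - 2)*(n^3 - 9*n^2 + 20*n) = (n - 5)*(n - 2)*(n^2 - 4*n) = (n - 5)*(n - 4)*(n - 2)*(n)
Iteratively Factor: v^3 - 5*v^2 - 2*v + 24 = (v - 4)*(v^2 - v - 6) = (v - 4)*(v + 2)*(v - 3)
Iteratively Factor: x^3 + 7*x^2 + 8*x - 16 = (x + 4)*(x^2 + 3*x - 4) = (x - 1)*(x + 4)*(x + 4)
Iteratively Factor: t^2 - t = (t - 1)*(t)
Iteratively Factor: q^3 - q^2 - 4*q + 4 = (q - 1)*(q^2 - 4) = (q - 2)*(q - 1)*(q + 2)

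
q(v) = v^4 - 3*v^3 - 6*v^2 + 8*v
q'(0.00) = 8.00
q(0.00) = 0.00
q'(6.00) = 476.00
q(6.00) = 480.00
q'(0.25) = 4.50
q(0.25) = 1.58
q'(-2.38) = -68.34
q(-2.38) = 19.50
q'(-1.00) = 7.00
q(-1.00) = -10.00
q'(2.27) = -18.83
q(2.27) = -21.30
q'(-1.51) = -8.17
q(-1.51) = -10.23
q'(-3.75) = -284.50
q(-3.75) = 241.58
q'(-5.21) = -739.46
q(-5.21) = 956.52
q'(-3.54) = -239.75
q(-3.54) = 186.62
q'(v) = 4*v^3 - 9*v^2 - 12*v + 8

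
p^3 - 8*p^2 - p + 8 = (p - 8)*(p - 1)*(p + 1)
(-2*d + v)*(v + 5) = -2*d*v - 10*d + v^2 + 5*v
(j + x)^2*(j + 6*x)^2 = j^4 + 14*j^3*x + 61*j^2*x^2 + 84*j*x^3 + 36*x^4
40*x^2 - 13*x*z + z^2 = (-8*x + z)*(-5*x + z)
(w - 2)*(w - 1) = w^2 - 3*w + 2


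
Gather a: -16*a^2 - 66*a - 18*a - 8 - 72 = -16*a^2 - 84*a - 80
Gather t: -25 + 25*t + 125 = 25*t + 100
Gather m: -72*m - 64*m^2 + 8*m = -64*m^2 - 64*m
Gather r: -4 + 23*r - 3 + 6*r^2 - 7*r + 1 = 6*r^2 + 16*r - 6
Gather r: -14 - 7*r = -7*r - 14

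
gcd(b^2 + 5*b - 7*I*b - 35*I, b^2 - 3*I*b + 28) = b - 7*I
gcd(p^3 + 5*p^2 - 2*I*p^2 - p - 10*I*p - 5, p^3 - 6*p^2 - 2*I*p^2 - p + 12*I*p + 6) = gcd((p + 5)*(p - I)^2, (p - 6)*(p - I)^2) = p^2 - 2*I*p - 1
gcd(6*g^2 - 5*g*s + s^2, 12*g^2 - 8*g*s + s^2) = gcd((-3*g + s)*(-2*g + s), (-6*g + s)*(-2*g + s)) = -2*g + s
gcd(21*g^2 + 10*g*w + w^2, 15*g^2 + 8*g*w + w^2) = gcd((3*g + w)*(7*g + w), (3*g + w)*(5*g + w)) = 3*g + w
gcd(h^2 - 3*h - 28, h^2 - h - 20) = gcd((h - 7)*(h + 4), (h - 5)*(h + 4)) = h + 4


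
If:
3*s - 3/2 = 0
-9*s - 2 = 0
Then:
No Solution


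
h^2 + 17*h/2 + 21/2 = (h + 3/2)*(h + 7)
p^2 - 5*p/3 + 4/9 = (p - 4/3)*(p - 1/3)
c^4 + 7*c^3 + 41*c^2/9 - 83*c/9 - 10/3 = (c - 1)*(c + 1/3)*(c + 5/3)*(c + 6)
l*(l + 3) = l^2 + 3*l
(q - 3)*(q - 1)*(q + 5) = q^3 + q^2 - 17*q + 15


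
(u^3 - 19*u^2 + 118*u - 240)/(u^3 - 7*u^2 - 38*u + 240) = (u - 6)/(u + 6)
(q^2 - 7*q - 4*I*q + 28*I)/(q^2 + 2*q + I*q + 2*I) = (q^2 - q*(7 + 4*I) + 28*I)/(q^2 + q*(2 + I) + 2*I)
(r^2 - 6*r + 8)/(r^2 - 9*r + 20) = (r - 2)/(r - 5)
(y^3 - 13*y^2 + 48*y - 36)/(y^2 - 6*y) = y - 7 + 6/y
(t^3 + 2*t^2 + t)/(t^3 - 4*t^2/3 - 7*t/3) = 3*(t + 1)/(3*t - 7)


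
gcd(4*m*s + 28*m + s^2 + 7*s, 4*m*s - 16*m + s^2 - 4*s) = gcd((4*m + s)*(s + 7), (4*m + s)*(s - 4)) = 4*m + s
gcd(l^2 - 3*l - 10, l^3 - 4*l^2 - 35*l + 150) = l - 5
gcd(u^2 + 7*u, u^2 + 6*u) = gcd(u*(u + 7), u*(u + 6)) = u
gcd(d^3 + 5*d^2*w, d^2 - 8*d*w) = d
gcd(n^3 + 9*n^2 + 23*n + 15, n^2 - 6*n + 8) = 1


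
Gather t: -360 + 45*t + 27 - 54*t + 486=153 - 9*t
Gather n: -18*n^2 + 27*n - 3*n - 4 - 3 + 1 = -18*n^2 + 24*n - 6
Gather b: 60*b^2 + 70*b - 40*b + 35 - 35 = 60*b^2 + 30*b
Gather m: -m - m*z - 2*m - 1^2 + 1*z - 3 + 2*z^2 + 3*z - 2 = m*(-z - 3) + 2*z^2 + 4*z - 6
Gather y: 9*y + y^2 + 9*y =y^2 + 18*y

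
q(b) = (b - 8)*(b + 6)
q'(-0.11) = -2.22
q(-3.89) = -25.09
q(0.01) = -48.02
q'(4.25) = 6.50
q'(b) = 2*b - 2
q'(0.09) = -1.82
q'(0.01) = -1.98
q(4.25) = -38.44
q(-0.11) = -47.77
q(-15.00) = 207.00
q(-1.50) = -42.75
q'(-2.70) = -7.40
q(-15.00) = 207.00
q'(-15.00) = -32.00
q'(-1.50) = -5.00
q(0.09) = -48.17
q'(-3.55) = -9.10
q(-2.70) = -35.31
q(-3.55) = -28.30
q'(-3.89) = -9.78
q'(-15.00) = -32.00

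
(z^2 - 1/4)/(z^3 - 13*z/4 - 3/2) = (2*z - 1)/(2*z^2 - z - 6)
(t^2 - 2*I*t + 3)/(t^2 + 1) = (t - 3*I)/(t - I)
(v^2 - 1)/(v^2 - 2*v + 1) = (v + 1)/(v - 1)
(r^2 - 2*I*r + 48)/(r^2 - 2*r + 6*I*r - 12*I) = (r - 8*I)/(r - 2)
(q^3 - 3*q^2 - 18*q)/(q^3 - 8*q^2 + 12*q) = (q + 3)/(q - 2)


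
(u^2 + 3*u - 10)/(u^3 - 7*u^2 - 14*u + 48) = (u + 5)/(u^2 - 5*u - 24)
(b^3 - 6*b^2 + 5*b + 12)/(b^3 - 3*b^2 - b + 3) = (b - 4)/(b - 1)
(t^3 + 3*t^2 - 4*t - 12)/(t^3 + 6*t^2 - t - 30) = (t + 2)/(t + 5)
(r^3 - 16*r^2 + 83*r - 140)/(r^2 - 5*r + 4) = (r^2 - 12*r + 35)/(r - 1)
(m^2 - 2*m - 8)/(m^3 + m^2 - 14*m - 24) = 1/(m + 3)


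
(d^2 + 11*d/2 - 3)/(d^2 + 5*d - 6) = (d - 1/2)/(d - 1)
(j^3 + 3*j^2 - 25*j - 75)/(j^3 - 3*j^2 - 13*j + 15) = (j + 5)/(j - 1)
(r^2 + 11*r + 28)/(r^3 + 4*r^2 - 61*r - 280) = (r + 4)/(r^2 - 3*r - 40)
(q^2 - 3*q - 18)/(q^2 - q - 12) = (q - 6)/(q - 4)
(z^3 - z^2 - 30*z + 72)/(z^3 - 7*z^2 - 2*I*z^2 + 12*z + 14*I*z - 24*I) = (z + 6)/(z - 2*I)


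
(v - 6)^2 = v^2 - 12*v + 36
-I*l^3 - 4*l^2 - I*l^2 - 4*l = l*(l - 4*I)*(-I*l - I)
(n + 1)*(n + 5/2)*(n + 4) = n^3 + 15*n^2/2 + 33*n/2 + 10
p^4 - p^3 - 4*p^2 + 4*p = p*(p - 2)*(p - 1)*(p + 2)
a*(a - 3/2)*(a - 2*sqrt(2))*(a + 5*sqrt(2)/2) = a^4 - 3*a^3/2 + sqrt(2)*a^3/2 - 10*a^2 - 3*sqrt(2)*a^2/4 + 15*a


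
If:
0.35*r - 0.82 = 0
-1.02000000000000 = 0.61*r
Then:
No Solution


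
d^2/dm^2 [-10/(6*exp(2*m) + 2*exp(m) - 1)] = 20*(-4*(6*exp(m) + 1)^2*exp(m) + (12*exp(m) + 1)*(6*exp(2*m) + 2*exp(m) - 1))*exp(m)/(6*exp(2*m) + 2*exp(m) - 1)^3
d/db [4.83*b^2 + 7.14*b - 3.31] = 9.66*b + 7.14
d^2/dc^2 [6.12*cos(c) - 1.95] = -6.12*cos(c)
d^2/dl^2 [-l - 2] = 0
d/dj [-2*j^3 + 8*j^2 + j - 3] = -6*j^2 + 16*j + 1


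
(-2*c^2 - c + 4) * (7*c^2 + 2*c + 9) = -14*c^4 - 11*c^3 + 8*c^2 - c + 36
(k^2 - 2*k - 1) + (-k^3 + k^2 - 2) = -k^3 + 2*k^2 - 2*k - 3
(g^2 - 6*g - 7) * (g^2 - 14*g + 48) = g^4 - 20*g^3 + 125*g^2 - 190*g - 336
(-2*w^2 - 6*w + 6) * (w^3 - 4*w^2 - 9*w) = -2*w^5 + 2*w^4 + 48*w^3 + 30*w^2 - 54*w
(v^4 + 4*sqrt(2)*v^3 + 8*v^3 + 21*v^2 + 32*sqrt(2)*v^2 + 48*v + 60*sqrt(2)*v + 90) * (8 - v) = -v^5 - 4*sqrt(2)*v^4 + 43*v^3 + 120*v^2 + 196*sqrt(2)*v^2 + 294*v + 480*sqrt(2)*v + 720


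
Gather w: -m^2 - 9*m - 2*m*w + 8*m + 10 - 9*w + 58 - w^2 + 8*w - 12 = -m^2 - m - w^2 + w*(-2*m - 1) + 56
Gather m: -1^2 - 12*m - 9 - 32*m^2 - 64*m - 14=-32*m^2 - 76*m - 24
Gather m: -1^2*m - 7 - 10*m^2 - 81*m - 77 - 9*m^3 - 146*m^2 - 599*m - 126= -9*m^3 - 156*m^2 - 681*m - 210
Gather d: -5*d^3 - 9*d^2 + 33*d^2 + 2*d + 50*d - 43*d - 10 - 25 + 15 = -5*d^3 + 24*d^2 + 9*d - 20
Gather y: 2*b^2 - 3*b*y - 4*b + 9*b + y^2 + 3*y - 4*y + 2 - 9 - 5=2*b^2 + 5*b + y^2 + y*(-3*b - 1) - 12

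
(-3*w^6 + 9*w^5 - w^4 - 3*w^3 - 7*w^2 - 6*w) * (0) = 0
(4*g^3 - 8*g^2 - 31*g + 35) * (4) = 16*g^3 - 32*g^2 - 124*g + 140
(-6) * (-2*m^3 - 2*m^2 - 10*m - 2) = 12*m^3 + 12*m^2 + 60*m + 12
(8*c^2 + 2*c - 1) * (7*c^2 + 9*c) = 56*c^4 + 86*c^3 + 11*c^2 - 9*c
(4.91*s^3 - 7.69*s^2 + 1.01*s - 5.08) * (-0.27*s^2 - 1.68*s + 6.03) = -1.3257*s^5 - 6.1725*s^4 + 42.2538*s^3 - 46.6959*s^2 + 14.6247*s - 30.6324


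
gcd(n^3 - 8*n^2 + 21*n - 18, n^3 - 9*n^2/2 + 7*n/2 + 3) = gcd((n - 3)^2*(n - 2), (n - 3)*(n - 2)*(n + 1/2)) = n^2 - 5*n + 6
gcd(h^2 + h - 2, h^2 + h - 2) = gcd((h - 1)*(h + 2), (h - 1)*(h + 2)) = h^2 + h - 2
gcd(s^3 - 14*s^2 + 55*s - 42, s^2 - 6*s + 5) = s - 1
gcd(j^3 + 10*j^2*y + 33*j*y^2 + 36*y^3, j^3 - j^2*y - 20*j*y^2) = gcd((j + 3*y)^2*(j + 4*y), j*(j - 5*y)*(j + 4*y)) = j + 4*y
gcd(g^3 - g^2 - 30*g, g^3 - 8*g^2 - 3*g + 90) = g - 6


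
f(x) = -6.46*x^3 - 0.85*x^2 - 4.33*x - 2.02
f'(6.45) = -821.55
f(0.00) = -2.02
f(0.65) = -6.97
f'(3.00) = -183.85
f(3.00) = -197.08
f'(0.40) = -8.11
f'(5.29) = -555.65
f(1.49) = -31.73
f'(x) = -19.38*x^2 - 1.7*x - 4.33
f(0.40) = -4.30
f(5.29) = -1005.02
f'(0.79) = -17.77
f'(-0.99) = -21.64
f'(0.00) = -4.33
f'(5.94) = -698.22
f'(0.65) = -13.62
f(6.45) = -1798.76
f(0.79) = -9.16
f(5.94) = -1411.65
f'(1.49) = -49.89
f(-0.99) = 7.70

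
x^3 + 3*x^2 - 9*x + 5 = (x - 1)^2*(x + 5)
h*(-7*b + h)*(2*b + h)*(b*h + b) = -14*b^3*h^2 - 14*b^3*h - 5*b^2*h^3 - 5*b^2*h^2 + b*h^4 + b*h^3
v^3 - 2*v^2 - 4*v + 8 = (v - 2)^2*(v + 2)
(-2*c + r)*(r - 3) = -2*c*r + 6*c + r^2 - 3*r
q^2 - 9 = (q - 3)*(q + 3)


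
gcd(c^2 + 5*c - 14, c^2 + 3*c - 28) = c + 7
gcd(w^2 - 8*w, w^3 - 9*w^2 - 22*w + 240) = w - 8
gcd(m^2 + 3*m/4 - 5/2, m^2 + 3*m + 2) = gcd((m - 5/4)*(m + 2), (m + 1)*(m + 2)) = m + 2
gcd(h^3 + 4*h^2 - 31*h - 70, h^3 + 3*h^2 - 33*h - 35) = h^2 + 2*h - 35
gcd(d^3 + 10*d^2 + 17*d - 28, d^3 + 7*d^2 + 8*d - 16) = d^2 + 3*d - 4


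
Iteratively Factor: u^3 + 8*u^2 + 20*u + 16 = (u + 4)*(u^2 + 4*u + 4) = (u + 2)*(u + 4)*(u + 2)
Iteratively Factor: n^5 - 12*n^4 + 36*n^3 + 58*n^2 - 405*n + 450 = (n - 5)*(n^4 - 7*n^3 + n^2 + 63*n - 90) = (n - 5)*(n - 2)*(n^3 - 5*n^2 - 9*n + 45) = (n - 5)^2*(n - 2)*(n^2 - 9) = (n - 5)^2*(n - 2)*(n + 3)*(n - 3)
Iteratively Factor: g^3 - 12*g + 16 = (g - 2)*(g^2 + 2*g - 8) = (g - 2)*(g + 4)*(g - 2)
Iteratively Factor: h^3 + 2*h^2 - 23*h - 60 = (h + 3)*(h^2 - h - 20) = (h - 5)*(h + 3)*(h + 4)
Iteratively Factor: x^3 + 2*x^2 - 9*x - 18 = (x - 3)*(x^2 + 5*x + 6) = (x - 3)*(x + 2)*(x + 3)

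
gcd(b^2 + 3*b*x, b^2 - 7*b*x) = b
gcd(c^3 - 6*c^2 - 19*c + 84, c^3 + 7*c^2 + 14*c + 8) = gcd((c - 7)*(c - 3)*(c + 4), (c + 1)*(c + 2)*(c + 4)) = c + 4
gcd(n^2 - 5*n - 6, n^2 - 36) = n - 6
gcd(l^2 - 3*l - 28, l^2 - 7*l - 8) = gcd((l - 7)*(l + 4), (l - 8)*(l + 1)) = 1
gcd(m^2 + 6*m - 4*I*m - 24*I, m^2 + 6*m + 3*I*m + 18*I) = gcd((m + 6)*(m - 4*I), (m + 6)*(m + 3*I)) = m + 6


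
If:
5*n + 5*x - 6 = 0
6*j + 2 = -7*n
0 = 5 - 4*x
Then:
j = -11/40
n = -1/20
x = 5/4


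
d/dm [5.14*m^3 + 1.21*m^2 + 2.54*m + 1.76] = 15.42*m^2 + 2.42*m + 2.54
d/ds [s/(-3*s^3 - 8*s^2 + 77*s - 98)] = 2*(3*s^3 + 4*s^2 - 49)/(9*s^6 + 48*s^5 - 398*s^4 - 644*s^3 + 7497*s^2 - 15092*s + 9604)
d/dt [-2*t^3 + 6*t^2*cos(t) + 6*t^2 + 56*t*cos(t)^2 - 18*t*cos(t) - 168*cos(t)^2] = -6*t^2*sin(t) - 6*t^2 + 18*t*sin(t) - 56*t*sin(2*t) + 12*t*cos(t) + 12*t + 168*sin(2*t) + 56*cos(t)^2 - 18*cos(t)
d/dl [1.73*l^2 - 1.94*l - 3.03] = 3.46*l - 1.94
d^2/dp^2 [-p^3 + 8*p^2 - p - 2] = 16 - 6*p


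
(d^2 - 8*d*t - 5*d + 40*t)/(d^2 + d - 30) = (d - 8*t)/(d + 6)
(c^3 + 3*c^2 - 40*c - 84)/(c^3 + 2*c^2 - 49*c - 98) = (c - 6)/(c - 7)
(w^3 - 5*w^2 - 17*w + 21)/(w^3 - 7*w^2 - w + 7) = (w + 3)/(w + 1)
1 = 1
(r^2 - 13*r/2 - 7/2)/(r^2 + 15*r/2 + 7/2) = (r - 7)/(r + 7)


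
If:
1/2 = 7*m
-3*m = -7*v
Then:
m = 1/14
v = 3/98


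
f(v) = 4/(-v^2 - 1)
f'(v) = 8*v/(-v^2 - 1)^2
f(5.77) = -0.12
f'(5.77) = 0.04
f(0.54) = -3.10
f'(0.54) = 2.59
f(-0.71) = -2.66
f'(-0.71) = -2.51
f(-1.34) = -1.43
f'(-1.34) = -1.37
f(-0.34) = -3.59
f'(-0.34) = -2.19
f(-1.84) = -0.91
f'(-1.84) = -0.77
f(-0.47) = -3.28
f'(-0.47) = -2.52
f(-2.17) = -0.70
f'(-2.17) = -0.53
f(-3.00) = -0.40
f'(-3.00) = -0.24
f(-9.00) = -0.05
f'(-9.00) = -0.01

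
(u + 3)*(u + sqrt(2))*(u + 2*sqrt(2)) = u^3 + 3*u^2 + 3*sqrt(2)*u^2 + 4*u + 9*sqrt(2)*u + 12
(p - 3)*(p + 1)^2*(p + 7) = p^4 + 6*p^3 - 12*p^2 - 38*p - 21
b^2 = b^2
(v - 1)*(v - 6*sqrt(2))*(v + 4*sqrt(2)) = v^3 - 2*sqrt(2)*v^2 - v^2 - 48*v + 2*sqrt(2)*v + 48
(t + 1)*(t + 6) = t^2 + 7*t + 6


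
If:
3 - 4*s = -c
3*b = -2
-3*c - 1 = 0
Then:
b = -2/3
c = -1/3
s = 2/3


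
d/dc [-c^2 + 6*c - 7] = 6 - 2*c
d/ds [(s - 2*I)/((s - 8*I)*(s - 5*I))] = (-s^2 + 4*I*s - 14)/(s^4 - 26*I*s^3 - 249*s^2 + 1040*I*s + 1600)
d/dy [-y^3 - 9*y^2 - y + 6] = -3*y^2 - 18*y - 1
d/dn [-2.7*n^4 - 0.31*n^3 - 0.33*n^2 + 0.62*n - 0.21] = -10.8*n^3 - 0.93*n^2 - 0.66*n + 0.62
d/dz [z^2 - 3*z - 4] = 2*z - 3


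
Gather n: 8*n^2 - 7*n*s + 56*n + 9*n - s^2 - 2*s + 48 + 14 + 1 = 8*n^2 + n*(65 - 7*s) - s^2 - 2*s + 63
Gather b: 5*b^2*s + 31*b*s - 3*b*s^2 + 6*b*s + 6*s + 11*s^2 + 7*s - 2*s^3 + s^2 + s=5*b^2*s + b*(-3*s^2 + 37*s) - 2*s^3 + 12*s^2 + 14*s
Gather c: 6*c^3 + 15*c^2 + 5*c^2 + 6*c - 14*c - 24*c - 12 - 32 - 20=6*c^3 + 20*c^2 - 32*c - 64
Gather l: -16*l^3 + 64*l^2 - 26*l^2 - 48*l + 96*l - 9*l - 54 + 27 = -16*l^3 + 38*l^2 + 39*l - 27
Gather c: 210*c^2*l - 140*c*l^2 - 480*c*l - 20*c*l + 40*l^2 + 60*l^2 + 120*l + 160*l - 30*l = 210*c^2*l + c*(-140*l^2 - 500*l) + 100*l^2 + 250*l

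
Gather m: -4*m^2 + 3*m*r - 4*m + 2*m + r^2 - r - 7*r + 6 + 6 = -4*m^2 + m*(3*r - 2) + r^2 - 8*r + 12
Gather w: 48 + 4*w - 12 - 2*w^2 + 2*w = -2*w^2 + 6*w + 36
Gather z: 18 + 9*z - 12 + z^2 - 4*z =z^2 + 5*z + 6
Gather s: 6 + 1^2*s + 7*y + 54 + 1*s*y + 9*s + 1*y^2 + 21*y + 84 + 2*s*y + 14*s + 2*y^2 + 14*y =s*(3*y + 24) + 3*y^2 + 42*y + 144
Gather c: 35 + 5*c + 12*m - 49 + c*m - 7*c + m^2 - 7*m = c*(m - 2) + m^2 + 5*m - 14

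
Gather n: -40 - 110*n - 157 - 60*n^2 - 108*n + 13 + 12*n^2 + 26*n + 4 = -48*n^2 - 192*n - 180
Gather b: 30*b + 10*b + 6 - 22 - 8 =40*b - 24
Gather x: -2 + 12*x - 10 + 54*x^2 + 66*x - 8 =54*x^2 + 78*x - 20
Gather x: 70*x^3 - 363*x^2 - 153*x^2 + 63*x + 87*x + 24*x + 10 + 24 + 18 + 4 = 70*x^3 - 516*x^2 + 174*x + 56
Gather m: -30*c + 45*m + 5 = -30*c + 45*m + 5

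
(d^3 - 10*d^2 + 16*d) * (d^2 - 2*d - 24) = d^5 - 12*d^4 + 12*d^3 + 208*d^2 - 384*d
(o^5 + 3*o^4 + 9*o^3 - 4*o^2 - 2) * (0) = 0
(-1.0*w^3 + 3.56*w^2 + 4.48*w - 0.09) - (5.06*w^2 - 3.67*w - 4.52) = -1.0*w^3 - 1.5*w^2 + 8.15*w + 4.43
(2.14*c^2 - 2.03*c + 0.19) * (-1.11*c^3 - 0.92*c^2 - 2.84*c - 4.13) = -2.3754*c^5 + 0.2845*c^4 - 4.4209*c^3 - 3.2478*c^2 + 7.8443*c - 0.7847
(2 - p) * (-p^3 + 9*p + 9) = p^4 - 2*p^3 - 9*p^2 + 9*p + 18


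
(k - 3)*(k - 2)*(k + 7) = k^3 + 2*k^2 - 29*k + 42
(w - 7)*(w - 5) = w^2 - 12*w + 35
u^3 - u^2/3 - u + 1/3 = (u - 1)*(u - 1/3)*(u + 1)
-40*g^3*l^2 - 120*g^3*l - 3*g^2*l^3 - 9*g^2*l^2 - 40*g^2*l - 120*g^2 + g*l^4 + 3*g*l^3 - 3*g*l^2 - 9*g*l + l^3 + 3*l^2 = (-8*g + l)*(5*g + l)*(l + 3)*(g*l + 1)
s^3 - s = s*(s - 1)*(s + 1)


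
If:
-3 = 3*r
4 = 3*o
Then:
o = 4/3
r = -1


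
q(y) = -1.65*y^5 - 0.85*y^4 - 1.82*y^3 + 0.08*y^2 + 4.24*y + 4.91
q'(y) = -8.25*y^4 - 3.4*y^3 - 5.46*y^2 + 0.16*y + 4.24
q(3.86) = -1684.81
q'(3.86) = -2103.52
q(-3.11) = 447.78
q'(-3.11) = -718.58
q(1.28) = -1.30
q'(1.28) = -33.78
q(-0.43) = 3.24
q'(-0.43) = 3.15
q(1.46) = -9.20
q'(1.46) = -55.23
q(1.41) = -6.61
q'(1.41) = -48.53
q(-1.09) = 4.08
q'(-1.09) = -9.66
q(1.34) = -3.51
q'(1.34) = -40.13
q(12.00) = -431276.05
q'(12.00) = -177727.28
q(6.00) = -14291.89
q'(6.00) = -11617.76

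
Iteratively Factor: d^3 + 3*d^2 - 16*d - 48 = (d - 4)*(d^2 + 7*d + 12) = (d - 4)*(d + 4)*(d + 3)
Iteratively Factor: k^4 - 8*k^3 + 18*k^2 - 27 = (k - 3)*(k^3 - 5*k^2 + 3*k + 9) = (k - 3)^2*(k^2 - 2*k - 3) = (k - 3)^2*(k + 1)*(k - 3)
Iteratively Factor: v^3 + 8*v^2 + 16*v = (v + 4)*(v^2 + 4*v) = (v + 4)^2*(v)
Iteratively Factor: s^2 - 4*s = (s - 4)*(s)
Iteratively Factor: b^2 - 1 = (b - 1)*(b + 1)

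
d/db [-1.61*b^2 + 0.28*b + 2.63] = 0.28 - 3.22*b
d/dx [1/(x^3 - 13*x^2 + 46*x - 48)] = (-3*x^2 + 26*x - 46)/(x^3 - 13*x^2 + 46*x - 48)^2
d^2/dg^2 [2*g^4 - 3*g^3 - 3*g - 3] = 6*g*(4*g - 3)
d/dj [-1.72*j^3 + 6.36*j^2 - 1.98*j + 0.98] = -5.16*j^2 + 12.72*j - 1.98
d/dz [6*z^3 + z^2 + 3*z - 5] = 18*z^2 + 2*z + 3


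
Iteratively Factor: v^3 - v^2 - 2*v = (v)*(v^2 - v - 2) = v*(v - 2)*(v + 1)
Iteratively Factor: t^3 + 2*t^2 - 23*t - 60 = (t - 5)*(t^2 + 7*t + 12) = (t - 5)*(t + 4)*(t + 3)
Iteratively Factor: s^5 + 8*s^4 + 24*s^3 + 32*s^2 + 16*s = (s + 2)*(s^4 + 6*s^3 + 12*s^2 + 8*s) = (s + 2)^2*(s^3 + 4*s^2 + 4*s) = s*(s + 2)^2*(s^2 + 4*s + 4) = s*(s + 2)^3*(s + 2)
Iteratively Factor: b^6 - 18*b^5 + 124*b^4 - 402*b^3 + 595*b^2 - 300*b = (b - 5)*(b^5 - 13*b^4 + 59*b^3 - 107*b^2 + 60*b) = (b - 5)^2*(b^4 - 8*b^3 + 19*b^2 - 12*b) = (b - 5)^2*(b - 3)*(b^3 - 5*b^2 + 4*b) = (b - 5)^2*(b - 4)*(b - 3)*(b^2 - b) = (b - 5)^2*(b - 4)*(b - 3)*(b - 1)*(b)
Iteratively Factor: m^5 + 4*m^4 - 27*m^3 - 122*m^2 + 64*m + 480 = (m + 4)*(m^4 - 27*m^2 - 14*m + 120) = (m - 2)*(m + 4)*(m^3 + 2*m^2 - 23*m - 60) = (m - 5)*(m - 2)*(m + 4)*(m^2 + 7*m + 12) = (m - 5)*(m - 2)*(m + 3)*(m + 4)*(m + 4)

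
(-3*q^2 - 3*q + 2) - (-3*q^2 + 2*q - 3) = 5 - 5*q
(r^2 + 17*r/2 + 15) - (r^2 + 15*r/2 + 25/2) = r + 5/2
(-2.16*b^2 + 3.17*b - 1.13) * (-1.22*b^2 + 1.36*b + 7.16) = 2.6352*b^4 - 6.805*b^3 - 9.7758*b^2 + 21.1604*b - 8.0908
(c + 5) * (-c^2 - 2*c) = -c^3 - 7*c^2 - 10*c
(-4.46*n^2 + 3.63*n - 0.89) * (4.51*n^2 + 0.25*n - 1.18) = -20.1146*n^4 + 15.2563*n^3 + 2.1564*n^2 - 4.5059*n + 1.0502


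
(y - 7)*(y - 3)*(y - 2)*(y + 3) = y^4 - 9*y^3 + 5*y^2 + 81*y - 126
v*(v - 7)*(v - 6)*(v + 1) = v^4 - 12*v^3 + 29*v^2 + 42*v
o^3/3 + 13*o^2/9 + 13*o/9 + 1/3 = (o/3 + 1)*(o + 1/3)*(o + 1)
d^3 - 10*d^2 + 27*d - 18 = (d - 6)*(d - 3)*(d - 1)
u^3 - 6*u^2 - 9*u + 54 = (u - 6)*(u - 3)*(u + 3)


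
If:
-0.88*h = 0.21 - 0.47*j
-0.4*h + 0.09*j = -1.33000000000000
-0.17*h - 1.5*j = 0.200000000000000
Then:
No Solution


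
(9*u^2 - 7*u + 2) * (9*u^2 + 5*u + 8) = 81*u^4 - 18*u^3 + 55*u^2 - 46*u + 16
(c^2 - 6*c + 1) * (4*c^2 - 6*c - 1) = 4*c^4 - 30*c^3 + 39*c^2 - 1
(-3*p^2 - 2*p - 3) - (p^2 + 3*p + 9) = -4*p^2 - 5*p - 12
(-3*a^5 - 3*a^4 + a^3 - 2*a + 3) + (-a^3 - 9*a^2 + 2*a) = -3*a^5 - 3*a^4 - 9*a^2 + 3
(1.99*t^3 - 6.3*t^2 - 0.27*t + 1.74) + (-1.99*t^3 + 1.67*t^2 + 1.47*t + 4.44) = -4.63*t^2 + 1.2*t + 6.18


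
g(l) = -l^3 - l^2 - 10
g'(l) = -3*l^2 - 2*l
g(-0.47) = -10.12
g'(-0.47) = 0.28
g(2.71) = -37.25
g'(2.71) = -27.45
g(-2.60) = 0.82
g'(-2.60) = -15.08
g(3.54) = -66.89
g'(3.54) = -44.67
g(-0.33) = -10.07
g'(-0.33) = 0.33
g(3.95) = -87.23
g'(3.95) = -54.71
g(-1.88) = -6.89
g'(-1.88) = -6.84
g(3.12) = -50.11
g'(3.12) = -35.44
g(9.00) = -820.00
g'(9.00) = -261.00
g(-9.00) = 638.00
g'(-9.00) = -225.00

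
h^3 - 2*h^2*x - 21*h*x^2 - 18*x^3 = (h - 6*x)*(h + x)*(h + 3*x)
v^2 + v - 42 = (v - 6)*(v + 7)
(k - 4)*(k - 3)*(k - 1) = k^3 - 8*k^2 + 19*k - 12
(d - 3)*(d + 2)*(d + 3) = d^3 + 2*d^2 - 9*d - 18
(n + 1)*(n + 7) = n^2 + 8*n + 7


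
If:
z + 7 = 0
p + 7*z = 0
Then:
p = 49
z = -7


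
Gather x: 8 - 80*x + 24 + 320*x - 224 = 240*x - 192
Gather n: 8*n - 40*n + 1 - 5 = -32*n - 4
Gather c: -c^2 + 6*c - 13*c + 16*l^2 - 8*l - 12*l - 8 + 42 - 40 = -c^2 - 7*c + 16*l^2 - 20*l - 6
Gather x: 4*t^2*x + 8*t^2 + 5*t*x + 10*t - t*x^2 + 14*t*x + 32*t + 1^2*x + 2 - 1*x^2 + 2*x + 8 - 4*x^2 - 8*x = 8*t^2 + 42*t + x^2*(-t - 5) + x*(4*t^2 + 19*t - 5) + 10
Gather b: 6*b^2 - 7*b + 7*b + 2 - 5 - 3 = 6*b^2 - 6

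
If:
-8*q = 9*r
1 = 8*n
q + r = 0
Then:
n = 1/8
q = 0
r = 0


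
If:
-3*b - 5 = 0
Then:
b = -5/3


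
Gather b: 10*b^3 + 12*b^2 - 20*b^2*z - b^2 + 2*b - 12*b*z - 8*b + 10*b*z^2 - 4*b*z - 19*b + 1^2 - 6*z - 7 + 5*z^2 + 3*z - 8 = 10*b^3 + b^2*(11 - 20*z) + b*(10*z^2 - 16*z - 25) + 5*z^2 - 3*z - 14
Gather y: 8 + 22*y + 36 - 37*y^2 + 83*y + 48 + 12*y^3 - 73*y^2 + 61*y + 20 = 12*y^3 - 110*y^2 + 166*y + 112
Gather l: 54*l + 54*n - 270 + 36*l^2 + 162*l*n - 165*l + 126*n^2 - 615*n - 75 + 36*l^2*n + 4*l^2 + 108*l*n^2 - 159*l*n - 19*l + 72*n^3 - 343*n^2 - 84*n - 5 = l^2*(36*n + 40) + l*(108*n^2 + 3*n - 130) + 72*n^3 - 217*n^2 - 645*n - 350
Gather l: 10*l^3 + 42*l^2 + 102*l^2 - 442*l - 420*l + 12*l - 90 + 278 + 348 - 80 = 10*l^3 + 144*l^2 - 850*l + 456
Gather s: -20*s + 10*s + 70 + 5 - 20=55 - 10*s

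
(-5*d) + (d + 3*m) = -4*d + 3*m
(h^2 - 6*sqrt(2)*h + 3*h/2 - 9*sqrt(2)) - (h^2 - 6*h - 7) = -6*sqrt(2)*h + 15*h/2 - 9*sqrt(2) + 7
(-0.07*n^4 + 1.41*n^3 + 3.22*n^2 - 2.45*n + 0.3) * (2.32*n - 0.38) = -0.1624*n^5 + 3.2978*n^4 + 6.9346*n^3 - 6.9076*n^2 + 1.627*n - 0.114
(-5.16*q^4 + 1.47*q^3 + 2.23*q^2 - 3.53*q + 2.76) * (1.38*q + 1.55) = -7.1208*q^5 - 5.9694*q^4 + 5.3559*q^3 - 1.4149*q^2 - 1.6627*q + 4.278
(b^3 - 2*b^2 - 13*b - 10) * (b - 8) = b^4 - 10*b^3 + 3*b^2 + 94*b + 80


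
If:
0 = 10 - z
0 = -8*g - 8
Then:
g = -1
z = 10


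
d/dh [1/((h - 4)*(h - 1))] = (5 - 2*h)/(h^4 - 10*h^3 + 33*h^2 - 40*h + 16)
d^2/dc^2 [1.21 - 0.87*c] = 0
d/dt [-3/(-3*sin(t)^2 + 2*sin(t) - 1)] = 6*(1 - 3*sin(t))*cos(t)/(3*sin(t)^2 - 2*sin(t) + 1)^2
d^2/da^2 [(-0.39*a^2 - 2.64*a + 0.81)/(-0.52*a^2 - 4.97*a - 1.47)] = (1.11022302462516e-16*a^4 - 0.58812*a^3 - 3.10284*a^2 - 24.66828*a - 75.66678)/(0.140608*a^6 + 4.031664*a^5 + 39.725868*a^4 + 145.557881*a^3 + 112.301973*a^2 + 32.219019*a + 3.176523)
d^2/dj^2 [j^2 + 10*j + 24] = 2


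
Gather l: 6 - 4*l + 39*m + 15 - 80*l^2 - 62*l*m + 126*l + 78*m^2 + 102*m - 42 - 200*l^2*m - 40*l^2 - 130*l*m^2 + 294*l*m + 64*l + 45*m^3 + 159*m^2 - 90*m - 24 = l^2*(-200*m - 120) + l*(-130*m^2 + 232*m + 186) + 45*m^3 + 237*m^2 + 51*m - 45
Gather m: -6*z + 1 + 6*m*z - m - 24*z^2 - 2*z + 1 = m*(6*z - 1) - 24*z^2 - 8*z + 2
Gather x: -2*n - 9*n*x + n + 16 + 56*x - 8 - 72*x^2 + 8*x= -n - 72*x^2 + x*(64 - 9*n) + 8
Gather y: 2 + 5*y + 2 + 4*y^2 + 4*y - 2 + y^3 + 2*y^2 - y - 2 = y^3 + 6*y^2 + 8*y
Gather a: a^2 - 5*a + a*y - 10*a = a^2 + a*(y - 15)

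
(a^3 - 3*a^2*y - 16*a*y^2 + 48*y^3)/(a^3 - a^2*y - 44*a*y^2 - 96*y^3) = (-a^2 + 7*a*y - 12*y^2)/(-a^2 + 5*a*y + 24*y^2)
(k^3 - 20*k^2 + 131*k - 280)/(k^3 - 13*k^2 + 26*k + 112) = (k - 5)/(k + 2)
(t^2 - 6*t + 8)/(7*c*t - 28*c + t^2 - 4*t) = (t - 2)/(7*c + t)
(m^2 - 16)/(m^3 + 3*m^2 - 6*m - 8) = (m - 4)/(m^2 - m - 2)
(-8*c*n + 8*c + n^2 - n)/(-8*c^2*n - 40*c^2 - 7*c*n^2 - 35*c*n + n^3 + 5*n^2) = (n - 1)/(c*n + 5*c + n^2 + 5*n)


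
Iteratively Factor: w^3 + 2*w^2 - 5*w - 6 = (w + 1)*(w^2 + w - 6) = (w + 1)*(w + 3)*(w - 2)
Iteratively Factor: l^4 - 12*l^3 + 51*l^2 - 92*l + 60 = (l - 2)*(l^3 - 10*l^2 + 31*l - 30) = (l - 3)*(l - 2)*(l^2 - 7*l + 10) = (l - 3)*(l - 2)^2*(l - 5)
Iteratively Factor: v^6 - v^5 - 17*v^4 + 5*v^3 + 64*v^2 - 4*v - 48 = (v - 4)*(v^5 + 3*v^4 - 5*v^3 - 15*v^2 + 4*v + 12) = (v - 4)*(v + 2)*(v^4 + v^3 - 7*v^2 - v + 6) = (v - 4)*(v + 2)*(v + 3)*(v^3 - 2*v^2 - v + 2) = (v - 4)*(v + 1)*(v + 2)*(v + 3)*(v^2 - 3*v + 2) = (v - 4)*(v - 1)*(v + 1)*(v + 2)*(v + 3)*(v - 2)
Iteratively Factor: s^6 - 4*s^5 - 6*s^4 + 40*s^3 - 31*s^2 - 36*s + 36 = (s - 3)*(s^5 - s^4 - 9*s^3 + 13*s^2 + 8*s - 12) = (s - 3)*(s - 1)*(s^4 - 9*s^2 + 4*s + 12) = (s - 3)*(s - 2)*(s - 1)*(s^3 + 2*s^2 - 5*s - 6) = (s - 3)*(s - 2)^2*(s - 1)*(s^2 + 4*s + 3) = (s - 3)*(s - 2)^2*(s - 1)*(s + 3)*(s + 1)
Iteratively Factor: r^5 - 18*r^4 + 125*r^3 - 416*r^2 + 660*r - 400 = (r - 2)*(r^4 - 16*r^3 + 93*r^2 - 230*r + 200) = (r - 5)*(r - 2)*(r^3 - 11*r^2 + 38*r - 40) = (r - 5)*(r - 4)*(r - 2)*(r^2 - 7*r + 10) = (r - 5)*(r - 4)*(r - 2)^2*(r - 5)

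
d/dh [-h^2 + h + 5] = 1 - 2*h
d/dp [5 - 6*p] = -6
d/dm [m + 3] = 1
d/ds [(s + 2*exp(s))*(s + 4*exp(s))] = 6*s*exp(s) + 2*s + 16*exp(2*s) + 6*exp(s)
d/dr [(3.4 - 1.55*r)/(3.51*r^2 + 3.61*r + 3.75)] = (5.4405*r^2 - 23.868*r - 18.0865)/(12.3201*r^4 + 25.3422*r^3 + 39.3571*r^2 + 27.075*r + 14.0625)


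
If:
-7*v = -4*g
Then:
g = 7*v/4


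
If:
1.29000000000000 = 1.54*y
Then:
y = 0.84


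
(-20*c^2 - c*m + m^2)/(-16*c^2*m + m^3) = (5*c - m)/(m*(4*c - m))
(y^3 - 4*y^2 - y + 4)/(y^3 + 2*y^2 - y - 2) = (y - 4)/(y + 2)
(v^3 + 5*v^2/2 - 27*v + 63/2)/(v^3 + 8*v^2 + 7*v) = (2*v^2 - 9*v + 9)/(2*v*(v + 1))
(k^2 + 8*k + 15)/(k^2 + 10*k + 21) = (k + 5)/(k + 7)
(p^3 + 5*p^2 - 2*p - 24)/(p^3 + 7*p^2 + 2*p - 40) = (p + 3)/(p + 5)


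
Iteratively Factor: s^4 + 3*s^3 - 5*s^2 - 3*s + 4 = (s - 1)*(s^3 + 4*s^2 - s - 4) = (s - 1)^2*(s^2 + 5*s + 4) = (s - 1)^2*(s + 1)*(s + 4)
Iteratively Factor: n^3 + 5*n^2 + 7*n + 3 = (n + 1)*(n^2 + 4*n + 3) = (n + 1)^2*(n + 3)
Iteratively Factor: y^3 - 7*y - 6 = (y - 3)*(y^2 + 3*y + 2) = (y - 3)*(y + 2)*(y + 1)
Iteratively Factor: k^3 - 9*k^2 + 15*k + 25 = (k - 5)*(k^2 - 4*k - 5) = (k - 5)^2*(k + 1)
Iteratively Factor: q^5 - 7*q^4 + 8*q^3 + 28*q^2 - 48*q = (q - 3)*(q^4 - 4*q^3 - 4*q^2 + 16*q) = (q - 3)*(q - 2)*(q^3 - 2*q^2 - 8*q) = (q - 3)*(q - 2)*(q + 2)*(q^2 - 4*q) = (q - 4)*(q - 3)*(q - 2)*(q + 2)*(q)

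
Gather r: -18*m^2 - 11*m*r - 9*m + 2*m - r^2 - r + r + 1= -18*m^2 - 11*m*r - 7*m - r^2 + 1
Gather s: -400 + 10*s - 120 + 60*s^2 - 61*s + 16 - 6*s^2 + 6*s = 54*s^2 - 45*s - 504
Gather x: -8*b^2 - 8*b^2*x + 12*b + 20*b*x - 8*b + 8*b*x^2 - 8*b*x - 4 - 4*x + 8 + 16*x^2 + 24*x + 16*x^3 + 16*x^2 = -8*b^2 + 4*b + 16*x^3 + x^2*(8*b + 32) + x*(-8*b^2 + 12*b + 20) + 4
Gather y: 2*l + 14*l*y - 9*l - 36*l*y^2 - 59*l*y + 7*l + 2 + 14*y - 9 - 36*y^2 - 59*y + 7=y^2*(-36*l - 36) + y*(-45*l - 45)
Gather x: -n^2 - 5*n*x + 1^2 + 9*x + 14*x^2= -n^2 + 14*x^2 + x*(9 - 5*n) + 1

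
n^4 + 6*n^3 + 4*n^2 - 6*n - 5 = (n - 1)*(n + 1)^2*(n + 5)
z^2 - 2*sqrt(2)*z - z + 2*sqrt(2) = (z - 1)*(z - 2*sqrt(2))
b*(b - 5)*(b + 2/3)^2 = b^4 - 11*b^3/3 - 56*b^2/9 - 20*b/9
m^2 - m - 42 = (m - 7)*(m + 6)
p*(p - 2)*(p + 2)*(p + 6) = p^4 + 6*p^3 - 4*p^2 - 24*p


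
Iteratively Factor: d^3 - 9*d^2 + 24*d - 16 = (d - 4)*(d^2 - 5*d + 4) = (d - 4)^2*(d - 1)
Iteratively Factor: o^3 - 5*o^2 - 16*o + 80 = (o - 5)*(o^2 - 16) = (o - 5)*(o - 4)*(o + 4)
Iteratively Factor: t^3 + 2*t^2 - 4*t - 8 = (t + 2)*(t^2 - 4) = (t + 2)^2*(t - 2)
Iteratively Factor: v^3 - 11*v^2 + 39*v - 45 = (v - 3)*(v^2 - 8*v + 15) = (v - 5)*(v - 3)*(v - 3)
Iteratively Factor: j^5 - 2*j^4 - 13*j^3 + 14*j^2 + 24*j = (j)*(j^4 - 2*j^3 - 13*j^2 + 14*j + 24) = j*(j + 1)*(j^3 - 3*j^2 - 10*j + 24) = j*(j + 1)*(j + 3)*(j^2 - 6*j + 8) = j*(j - 2)*(j + 1)*(j + 3)*(j - 4)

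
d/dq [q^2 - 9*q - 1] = 2*q - 9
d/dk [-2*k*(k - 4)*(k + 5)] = -6*k^2 - 4*k + 40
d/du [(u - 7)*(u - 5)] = 2*u - 12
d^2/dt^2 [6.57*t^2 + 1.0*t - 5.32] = 13.1400000000000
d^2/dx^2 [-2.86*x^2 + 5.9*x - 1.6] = -5.72000000000000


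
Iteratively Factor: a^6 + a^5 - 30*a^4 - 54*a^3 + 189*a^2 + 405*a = (a - 5)*(a^5 + 6*a^4 - 54*a^2 - 81*a) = a*(a - 5)*(a^4 + 6*a^3 - 54*a - 81) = a*(a - 5)*(a + 3)*(a^3 + 3*a^2 - 9*a - 27) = a*(a - 5)*(a + 3)^2*(a^2 - 9) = a*(a - 5)*(a + 3)^3*(a - 3)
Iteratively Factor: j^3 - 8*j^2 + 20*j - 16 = (j - 2)*(j^2 - 6*j + 8) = (j - 4)*(j - 2)*(j - 2)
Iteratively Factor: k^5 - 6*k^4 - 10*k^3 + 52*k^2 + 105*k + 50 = (k + 1)*(k^4 - 7*k^3 - 3*k^2 + 55*k + 50) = (k + 1)*(k + 2)*(k^3 - 9*k^2 + 15*k + 25) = (k - 5)*(k + 1)*(k + 2)*(k^2 - 4*k - 5) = (k - 5)*(k + 1)^2*(k + 2)*(k - 5)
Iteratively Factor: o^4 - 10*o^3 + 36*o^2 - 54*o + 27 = (o - 3)*(o^3 - 7*o^2 + 15*o - 9) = (o - 3)*(o - 1)*(o^2 - 6*o + 9) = (o - 3)^2*(o - 1)*(o - 3)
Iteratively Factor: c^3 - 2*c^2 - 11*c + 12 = (c + 3)*(c^2 - 5*c + 4) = (c - 1)*(c + 3)*(c - 4)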